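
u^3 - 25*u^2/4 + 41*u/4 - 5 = (u - 4)*(u - 5/4)*(u - 1)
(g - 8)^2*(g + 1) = g^3 - 15*g^2 + 48*g + 64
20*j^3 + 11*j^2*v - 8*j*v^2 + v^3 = (-5*j + v)*(-4*j + v)*(j + v)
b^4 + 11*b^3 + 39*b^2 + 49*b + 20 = (b + 1)^2*(b + 4)*(b + 5)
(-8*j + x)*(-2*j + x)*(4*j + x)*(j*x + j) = 64*j^4*x + 64*j^4 - 24*j^3*x^2 - 24*j^3*x - 6*j^2*x^3 - 6*j^2*x^2 + j*x^4 + j*x^3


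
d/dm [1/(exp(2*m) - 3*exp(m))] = (3 - 2*exp(m))*exp(-m)/(exp(m) - 3)^2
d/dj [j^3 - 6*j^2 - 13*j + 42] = 3*j^2 - 12*j - 13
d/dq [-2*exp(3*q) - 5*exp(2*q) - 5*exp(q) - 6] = (-6*exp(2*q) - 10*exp(q) - 5)*exp(q)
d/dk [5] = 0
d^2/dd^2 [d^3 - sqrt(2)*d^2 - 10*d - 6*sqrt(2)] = 6*d - 2*sqrt(2)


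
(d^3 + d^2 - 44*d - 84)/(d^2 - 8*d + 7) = (d^2 + 8*d + 12)/(d - 1)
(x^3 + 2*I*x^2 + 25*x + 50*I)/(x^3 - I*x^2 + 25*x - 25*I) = (x + 2*I)/(x - I)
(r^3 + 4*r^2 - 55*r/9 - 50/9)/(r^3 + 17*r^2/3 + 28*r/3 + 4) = (3*r^2 + 10*r - 25)/(3*(r^2 + 5*r + 6))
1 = 1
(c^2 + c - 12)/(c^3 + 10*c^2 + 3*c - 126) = (c + 4)/(c^2 + 13*c + 42)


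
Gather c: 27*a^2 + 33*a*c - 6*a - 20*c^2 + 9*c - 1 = 27*a^2 - 6*a - 20*c^2 + c*(33*a + 9) - 1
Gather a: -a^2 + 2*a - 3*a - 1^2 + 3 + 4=-a^2 - a + 6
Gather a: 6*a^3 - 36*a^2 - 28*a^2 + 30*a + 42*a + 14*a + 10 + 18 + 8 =6*a^3 - 64*a^2 + 86*a + 36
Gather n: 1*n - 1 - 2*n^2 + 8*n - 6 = -2*n^2 + 9*n - 7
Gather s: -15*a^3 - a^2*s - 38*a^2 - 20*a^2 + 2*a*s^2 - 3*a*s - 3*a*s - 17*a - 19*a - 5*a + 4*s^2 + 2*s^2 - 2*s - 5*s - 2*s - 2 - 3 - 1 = -15*a^3 - 58*a^2 - 41*a + s^2*(2*a + 6) + s*(-a^2 - 6*a - 9) - 6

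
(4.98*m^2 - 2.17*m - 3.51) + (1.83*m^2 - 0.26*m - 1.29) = 6.81*m^2 - 2.43*m - 4.8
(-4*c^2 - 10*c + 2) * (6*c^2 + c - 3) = -24*c^4 - 64*c^3 + 14*c^2 + 32*c - 6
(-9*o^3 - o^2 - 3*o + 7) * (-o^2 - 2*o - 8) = 9*o^5 + 19*o^4 + 77*o^3 + 7*o^2 + 10*o - 56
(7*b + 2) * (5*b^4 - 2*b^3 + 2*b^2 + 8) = 35*b^5 - 4*b^4 + 10*b^3 + 4*b^2 + 56*b + 16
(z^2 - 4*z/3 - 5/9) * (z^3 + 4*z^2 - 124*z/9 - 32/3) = z^5 + 8*z^4/3 - 59*z^3/3 + 148*z^2/27 + 1772*z/81 + 160/27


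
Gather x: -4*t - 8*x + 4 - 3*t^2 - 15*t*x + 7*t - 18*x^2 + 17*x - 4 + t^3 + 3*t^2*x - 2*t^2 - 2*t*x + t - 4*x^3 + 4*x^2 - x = t^3 - 5*t^2 + 4*t - 4*x^3 - 14*x^2 + x*(3*t^2 - 17*t + 8)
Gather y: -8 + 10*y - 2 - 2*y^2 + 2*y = -2*y^2 + 12*y - 10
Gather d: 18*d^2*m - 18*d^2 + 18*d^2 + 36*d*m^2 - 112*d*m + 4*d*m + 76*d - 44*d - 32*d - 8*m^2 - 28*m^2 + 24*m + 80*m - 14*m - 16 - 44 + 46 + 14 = 18*d^2*m + d*(36*m^2 - 108*m) - 36*m^2 + 90*m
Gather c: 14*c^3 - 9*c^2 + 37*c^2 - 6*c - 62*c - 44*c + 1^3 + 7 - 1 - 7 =14*c^3 + 28*c^2 - 112*c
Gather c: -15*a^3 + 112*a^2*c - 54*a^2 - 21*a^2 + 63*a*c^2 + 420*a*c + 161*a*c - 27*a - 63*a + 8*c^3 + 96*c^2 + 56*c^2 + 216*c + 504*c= -15*a^3 - 75*a^2 - 90*a + 8*c^3 + c^2*(63*a + 152) + c*(112*a^2 + 581*a + 720)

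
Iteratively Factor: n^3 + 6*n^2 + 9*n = (n + 3)*(n^2 + 3*n) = n*(n + 3)*(n + 3)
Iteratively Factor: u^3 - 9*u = (u)*(u^2 - 9) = u*(u - 3)*(u + 3)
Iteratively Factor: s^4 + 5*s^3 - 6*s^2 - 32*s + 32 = (s + 4)*(s^3 + s^2 - 10*s + 8) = (s - 2)*(s + 4)*(s^2 + 3*s - 4) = (s - 2)*(s + 4)^2*(s - 1)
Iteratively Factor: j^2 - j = (j - 1)*(j)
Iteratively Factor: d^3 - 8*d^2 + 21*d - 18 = (d - 3)*(d^2 - 5*d + 6) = (d - 3)*(d - 2)*(d - 3)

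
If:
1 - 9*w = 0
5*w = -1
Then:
No Solution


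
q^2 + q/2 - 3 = (q - 3/2)*(q + 2)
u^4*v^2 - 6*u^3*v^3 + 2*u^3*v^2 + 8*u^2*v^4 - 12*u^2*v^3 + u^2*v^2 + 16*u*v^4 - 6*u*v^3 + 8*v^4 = (u - 4*v)*(u - 2*v)*(u*v + v)^2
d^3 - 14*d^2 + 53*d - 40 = (d - 8)*(d - 5)*(d - 1)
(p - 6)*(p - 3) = p^2 - 9*p + 18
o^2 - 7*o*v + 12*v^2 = (o - 4*v)*(o - 3*v)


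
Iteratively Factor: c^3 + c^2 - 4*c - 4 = (c + 1)*(c^2 - 4) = (c - 2)*(c + 1)*(c + 2)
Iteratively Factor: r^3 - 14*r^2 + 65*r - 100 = (r - 5)*(r^2 - 9*r + 20) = (r - 5)*(r - 4)*(r - 5)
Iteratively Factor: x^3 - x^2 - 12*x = (x)*(x^2 - x - 12) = x*(x + 3)*(x - 4)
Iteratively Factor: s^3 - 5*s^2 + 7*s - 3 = (s - 1)*(s^2 - 4*s + 3) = (s - 3)*(s - 1)*(s - 1)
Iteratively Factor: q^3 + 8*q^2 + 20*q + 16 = (q + 2)*(q^2 + 6*q + 8) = (q + 2)^2*(q + 4)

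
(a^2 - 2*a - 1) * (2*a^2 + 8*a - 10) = 2*a^4 + 4*a^3 - 28*a^2 + 12*a + 10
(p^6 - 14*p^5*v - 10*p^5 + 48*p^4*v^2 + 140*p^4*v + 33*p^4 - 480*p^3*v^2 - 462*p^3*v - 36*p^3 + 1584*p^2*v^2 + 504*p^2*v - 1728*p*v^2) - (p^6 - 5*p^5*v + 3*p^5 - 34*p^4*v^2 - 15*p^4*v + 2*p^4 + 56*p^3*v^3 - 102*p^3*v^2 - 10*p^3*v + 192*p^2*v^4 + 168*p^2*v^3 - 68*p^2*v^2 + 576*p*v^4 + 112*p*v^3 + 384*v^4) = -9*p^5*v - 13*p^5 + 82*p^4*v^2 + 155*p^4*v + 31*p^4 - 56*p^3*v^3 - 378*p^3*v^2 - 452*p^3*v - 36*p^3 - 192*p^2*v^4 - 168*p^2*v^3 + 1652*p^2*v^2 + 504*p^2*v - 576*p*v^4 - 112*p*v^3 - 1728*p*v^2 - 384*v^4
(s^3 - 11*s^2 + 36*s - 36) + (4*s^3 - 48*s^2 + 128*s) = 5*s^3 - 59*s^2 + 164*s - 36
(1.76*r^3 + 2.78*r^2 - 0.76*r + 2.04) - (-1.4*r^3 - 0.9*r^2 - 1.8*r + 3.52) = 3.16*r^3 + 3.68*r^2 + 1.04*r - 1.48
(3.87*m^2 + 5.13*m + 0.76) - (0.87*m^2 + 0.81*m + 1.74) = 3.0*m^2 + 4.32*m - 0.98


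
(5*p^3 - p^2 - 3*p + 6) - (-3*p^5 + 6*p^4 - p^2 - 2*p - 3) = 3*p^5 - 6*p^4 + 5*p^3 - p + 9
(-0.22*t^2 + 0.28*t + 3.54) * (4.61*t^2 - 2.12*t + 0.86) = -1.0142*t^4 + 1.7572*t^3 + 15.5366*t^2 - 7.264*t + 3.0444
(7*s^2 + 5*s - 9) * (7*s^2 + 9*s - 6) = 49*s^4 + 98*s^3 - 60*s^2 - 111*s + 54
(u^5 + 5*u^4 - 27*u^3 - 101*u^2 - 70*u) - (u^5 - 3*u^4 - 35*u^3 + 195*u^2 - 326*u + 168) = 8*u^4 + 8*u^3 - 296*u^2 + 256*u - 168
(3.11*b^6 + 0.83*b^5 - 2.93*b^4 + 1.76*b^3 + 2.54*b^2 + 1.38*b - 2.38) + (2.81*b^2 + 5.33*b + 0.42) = 3.11*b^6 + 0.83*b^5 - 2.93*b^4 + 1.76*b^3 + 5.35*b^2 + 6.71*b - 1.96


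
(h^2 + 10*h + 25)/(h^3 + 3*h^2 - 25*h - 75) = (h + 5)/(h^2 - 2*h - 15)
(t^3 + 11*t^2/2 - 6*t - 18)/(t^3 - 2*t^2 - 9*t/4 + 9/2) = 2*(t + 6)/(2*t - 3)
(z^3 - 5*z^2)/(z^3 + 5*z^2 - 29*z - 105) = z^2/(z^2 + 10*z + 21)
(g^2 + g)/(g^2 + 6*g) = (g + 1)/(g + 6)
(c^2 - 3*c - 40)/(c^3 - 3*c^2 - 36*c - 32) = (c + 5)/(c^2 + 5*c + 4)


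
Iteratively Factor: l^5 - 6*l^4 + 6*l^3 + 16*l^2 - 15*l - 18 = (l + 1)*(l^4 - 7*l^3 + 13*l^2 + 3*l - 18) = (l + 1)^2*(l^3 - 8*l^2 + 21*l - 18) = (l - 3)*(l + 1)^2*(l^2 - 5*l + 6) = (l - 3)*(l - 2)*(l + 1)^2*(l - 3)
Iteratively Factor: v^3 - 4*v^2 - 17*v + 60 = (v + 4)*(v^2 - 8*v + 15) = (v - 5)*(v + 4)*(v - 3)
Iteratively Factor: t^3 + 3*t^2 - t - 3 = (t + 3)*(t^2 - 1) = (t - 1)*(t + 3)*(t + 1)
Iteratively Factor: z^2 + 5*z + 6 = (z + 2)*(z + 3)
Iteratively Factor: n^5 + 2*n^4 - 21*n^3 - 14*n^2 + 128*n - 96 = (n + 4)*(n^4 - 2*n^3 - 13*n^2 + 38*n - 24) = (n + 4)^2*(n^3 - 6*n^2 + 11*n - 6) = (n - 1)*(n + 4)^2*(n^2 - 5*n + 6) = (n - 2)*(n - 1)*(n + 4)^2*(n - 3)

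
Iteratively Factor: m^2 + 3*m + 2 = (m + 1)*(m + 2)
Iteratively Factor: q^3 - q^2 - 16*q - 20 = (q + 2)*(q^2 - 3*q - 10) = (q - 5)*(q + 2)*(q + 2)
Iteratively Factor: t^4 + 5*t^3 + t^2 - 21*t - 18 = (t + 1)*(t^3 + 4*t^2 - 3*t - 18) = (t + 1)*(t + 3)*(t^2 + t - 6) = (t + 1)*(t + 3)^2*(t - 2)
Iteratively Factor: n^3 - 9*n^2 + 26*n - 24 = (n - 2)*(n^2 - 7*n + 12) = (n - 4)*(n - 2)*(n - 3)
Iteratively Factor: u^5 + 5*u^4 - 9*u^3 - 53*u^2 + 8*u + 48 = (u + 4)*(u^4 + u^3 - 13*u^2 - u + 12) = (u + 4)^2*(u^3 - 3*u^2 - u + 3) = (u - 3)*(u + 4)^2*(u^2 - 1) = (u - 3)*(u + 1)*(u + 4)^2*(u - 1)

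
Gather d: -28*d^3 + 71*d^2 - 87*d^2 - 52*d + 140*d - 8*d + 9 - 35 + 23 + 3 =-28*d^3 - 16*d^2 + 80*d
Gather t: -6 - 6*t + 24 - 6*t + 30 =48 - 12*t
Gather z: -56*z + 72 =72 - 56*z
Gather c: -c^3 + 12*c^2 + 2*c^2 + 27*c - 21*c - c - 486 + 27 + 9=-c^3 + 14*c^2 + 5*c - 450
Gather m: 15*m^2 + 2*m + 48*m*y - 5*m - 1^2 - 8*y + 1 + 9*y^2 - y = 15*m^2 + m*(48*y - 3) + 9*y^2 - 9*y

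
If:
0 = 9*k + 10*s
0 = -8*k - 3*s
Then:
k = 0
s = 0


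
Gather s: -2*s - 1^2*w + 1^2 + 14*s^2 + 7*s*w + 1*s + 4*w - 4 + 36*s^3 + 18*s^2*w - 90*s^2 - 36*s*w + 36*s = 36*s^3 + s^2*(18*w - 76) + s*(35 - 29*w) + 3*w - 3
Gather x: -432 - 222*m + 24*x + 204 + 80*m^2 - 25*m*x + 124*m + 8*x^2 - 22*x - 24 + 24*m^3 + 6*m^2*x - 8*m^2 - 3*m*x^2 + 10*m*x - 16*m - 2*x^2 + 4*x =24*m^3 + 72*m^2 - 114*m + x^2*(6 - 3*m) + x*(6*m^2 - 15*m + 6) - 252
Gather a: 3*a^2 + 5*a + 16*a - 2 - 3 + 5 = 3*a^2 + 21*a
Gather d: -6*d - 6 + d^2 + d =d^2 - 5*d - 6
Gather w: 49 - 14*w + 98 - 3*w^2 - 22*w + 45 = -3*w^2 - 36*w + 192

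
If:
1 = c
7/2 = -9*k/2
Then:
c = 1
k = -7/9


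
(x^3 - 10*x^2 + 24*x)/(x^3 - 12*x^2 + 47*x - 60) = x*(x - 6)/(x^2 - 8*x + 15)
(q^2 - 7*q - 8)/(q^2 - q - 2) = (q - 8)/(q - 2)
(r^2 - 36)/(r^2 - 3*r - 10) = (36 - r^2)/(-r^2 + 3*r + 10)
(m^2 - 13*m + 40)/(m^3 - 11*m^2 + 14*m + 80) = 1/(m + 2)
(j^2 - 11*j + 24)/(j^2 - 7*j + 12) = (j - 8)/(j - 4)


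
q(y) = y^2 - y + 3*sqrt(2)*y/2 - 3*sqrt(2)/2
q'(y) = 2*y - 1 + 3*sqrt(2)/2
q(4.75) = 25.77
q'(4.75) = 10.62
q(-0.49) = -2.43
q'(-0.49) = 0.14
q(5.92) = 39.56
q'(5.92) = 12.96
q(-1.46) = -1.63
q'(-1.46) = -1.80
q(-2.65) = 1.93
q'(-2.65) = -4.18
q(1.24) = 0.81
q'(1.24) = 3.60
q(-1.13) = -2.11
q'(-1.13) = -1.14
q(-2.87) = 2.90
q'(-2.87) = -4.62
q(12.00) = 155.33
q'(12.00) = 25.12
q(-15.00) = 206.06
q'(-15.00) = -28.88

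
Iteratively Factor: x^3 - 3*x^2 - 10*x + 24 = (x - 2)*(x^2 - x - 12) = (x - 4)*(x - 2)*(x + 3)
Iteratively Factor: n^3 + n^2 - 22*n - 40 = (n - 5)*(n^2 + 6*n + 8) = (n - 5)*(n + 4)*(n + 2)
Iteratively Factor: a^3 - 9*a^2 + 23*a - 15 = (a - 3)*(a^2 - 6*a + 5) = (a - 3)*(a - 1)*(a - 5)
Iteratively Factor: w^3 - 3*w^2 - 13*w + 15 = (w + 3)*(w^2 - 6*w + 5) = (w - 1)*(w + 3)*(w - 5)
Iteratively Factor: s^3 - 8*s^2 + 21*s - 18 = (s - 2)*(s^2 - 6*s + 9) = (s - 3)*(s - 2)*(s - 3)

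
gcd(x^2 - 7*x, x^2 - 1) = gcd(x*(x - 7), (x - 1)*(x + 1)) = 1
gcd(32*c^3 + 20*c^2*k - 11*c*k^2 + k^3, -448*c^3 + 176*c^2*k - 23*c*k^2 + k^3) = 8*c - k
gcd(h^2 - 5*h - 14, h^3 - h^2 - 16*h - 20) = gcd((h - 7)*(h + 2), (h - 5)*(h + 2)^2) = h + 2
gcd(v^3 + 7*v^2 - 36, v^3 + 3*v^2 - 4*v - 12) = v^2 + v - 6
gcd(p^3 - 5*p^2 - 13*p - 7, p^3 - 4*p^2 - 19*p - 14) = p^2 - 6*p - 7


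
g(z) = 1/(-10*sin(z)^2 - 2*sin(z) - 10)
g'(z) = (20*sin(z)*cos(z) + 2*cos(z))/(-10*sin(z)^2 - 2*sin(z) - 10)^2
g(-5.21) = -0.05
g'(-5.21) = 0.02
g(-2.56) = -0.08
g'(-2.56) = 0.05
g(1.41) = -0.05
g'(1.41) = 0.01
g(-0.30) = -0.10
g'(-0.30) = -0.04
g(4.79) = -0.06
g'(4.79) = -0.00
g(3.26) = -0.10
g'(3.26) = 0.00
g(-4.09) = -0.05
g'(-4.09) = -0.03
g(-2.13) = -0.06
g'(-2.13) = 0.03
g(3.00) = -0.10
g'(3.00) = -0.04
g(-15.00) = -0.08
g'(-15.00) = 0.05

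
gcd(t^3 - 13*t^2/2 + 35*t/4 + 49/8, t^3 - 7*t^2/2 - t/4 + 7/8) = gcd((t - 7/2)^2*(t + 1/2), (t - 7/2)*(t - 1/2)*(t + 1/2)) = t^2 - 3*t - 7/4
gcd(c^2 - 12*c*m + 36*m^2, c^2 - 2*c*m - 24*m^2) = c - 6*m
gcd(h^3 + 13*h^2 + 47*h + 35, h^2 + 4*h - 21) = h + 7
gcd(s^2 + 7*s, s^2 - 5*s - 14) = 1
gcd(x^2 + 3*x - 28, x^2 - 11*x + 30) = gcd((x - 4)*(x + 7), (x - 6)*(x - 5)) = 1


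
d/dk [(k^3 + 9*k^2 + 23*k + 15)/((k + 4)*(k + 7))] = (k^4 + 22*k^3 + 160*k^2 + 474*k + 479)/(k^4 + 22*k^3 + 177*k^2 + 616*k + 784)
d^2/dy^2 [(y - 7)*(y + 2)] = 2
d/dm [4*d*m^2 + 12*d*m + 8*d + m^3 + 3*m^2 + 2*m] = 8*d*m + 12*d + 3*m^2 + 6*m + 2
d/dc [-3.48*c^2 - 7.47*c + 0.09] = -6.96*c - 7.47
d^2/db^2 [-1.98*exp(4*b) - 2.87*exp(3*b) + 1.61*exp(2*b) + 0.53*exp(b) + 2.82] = (-31.68*exp(3*b) - 25.83*exp(2*b) + 6.44*exp(b) + 0.53)*exp(b)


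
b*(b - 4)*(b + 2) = b^3 - 2*b^2 - 8*b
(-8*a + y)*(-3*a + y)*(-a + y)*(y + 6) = -24*a^3*y - 144*a^3 + 35*a^2*y^2 + 210*a^2*y - 12*a*y^3 - 72*a*y^2 + y^4 + 6*y^3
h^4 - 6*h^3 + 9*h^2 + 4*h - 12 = (h - 3)*(h - 2)^2*(h + 1)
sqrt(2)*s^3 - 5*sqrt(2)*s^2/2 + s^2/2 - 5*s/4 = s*(s - 5/2)*(sqrt(2)*s + 1/2)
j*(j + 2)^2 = j^3 + 4*j^2 + 4*j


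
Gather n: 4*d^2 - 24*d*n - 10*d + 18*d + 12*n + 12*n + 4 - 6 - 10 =4*d^2 + 8*d + n*(24 - 24*d) - 12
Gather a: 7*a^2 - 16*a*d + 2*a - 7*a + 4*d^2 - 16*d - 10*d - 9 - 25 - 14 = 7*a^2 + a*(-16*d - 5) + 4*d^2 - 26*d - 48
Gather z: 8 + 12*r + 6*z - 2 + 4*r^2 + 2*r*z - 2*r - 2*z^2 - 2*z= 4*r^2 + 10*r - 2*z^2 + z*(2*r + 4) + 6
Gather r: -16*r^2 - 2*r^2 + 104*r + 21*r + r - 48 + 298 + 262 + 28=-18*r^2 + 126*r + 540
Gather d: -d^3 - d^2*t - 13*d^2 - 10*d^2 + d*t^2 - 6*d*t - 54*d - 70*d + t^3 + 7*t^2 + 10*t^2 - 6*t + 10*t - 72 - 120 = -d^3 + d^2*(-t - 23) + d*(t^2 - 6*t - 124) + t^3 + 17*t^2 + 4*t - 192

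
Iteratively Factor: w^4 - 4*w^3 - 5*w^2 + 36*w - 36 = (w - 2)*(w^3 - 2*w^2 - 9*w + 18) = (w - 2)*(w + 3)*(w^2 - 5*w + 6) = (w - 3)*(w - 2)*(w + 3)*(w - 2)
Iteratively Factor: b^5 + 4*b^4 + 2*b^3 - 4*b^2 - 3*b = (b + 1)*(b^4 + 3*b^3 - b^2 - 3*b) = (b + 1)^2*(b^3 + 2*b^2 - 3*b) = (b + 1)^2*(b + 3)*(b^2 - b) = (b - 1)*(b + 1)^2*(b + 3)*(b)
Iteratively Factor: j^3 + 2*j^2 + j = (j + 1)*(j^2 + j) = j*(j + 1)*(j + 1)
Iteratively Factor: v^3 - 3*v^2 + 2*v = (v - 2)*(v^2 - v) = v*(v - 2)*(v - 1)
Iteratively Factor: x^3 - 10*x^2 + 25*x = (x - 5)*(x^2 - 5*x) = (x - 5)^2*(x)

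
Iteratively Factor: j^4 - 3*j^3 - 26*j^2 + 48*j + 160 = (j + 4)*(j^3 - 7*j^2 + 2*j + 40) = (j + 2)*(j + 4)*(j^2 - 9*j + 20) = (j - 4)*(j + 2)*(j + 4)*(j - 5)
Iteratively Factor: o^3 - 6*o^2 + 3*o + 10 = (o - 5)*(o^2 - o - 2) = (o - 5)*(o - 2)*(o + 1)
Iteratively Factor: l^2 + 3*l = (l + 3)*(l)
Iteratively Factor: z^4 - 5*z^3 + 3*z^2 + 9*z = (z - 3)*(z^3 - 2*z^2 - 3*z) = (z - 3)*(z + 1)*(z^2 - 3*z) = (z - 3)^2*(z + 1)*(z)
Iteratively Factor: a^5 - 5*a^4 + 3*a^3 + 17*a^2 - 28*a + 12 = (a - 1)*(a^4 - 4*a^3 - a^2 + 16*a - 12) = (a - 2)*(a - 1)*(a^3 - 2*a^2 - 5*a + 6) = (a - 3)*(a - 2)*(a - 1)*(a^2 + a - 2) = (a - 3)*(a - 2)*(a - 1)*(a + 2)*(a - 1)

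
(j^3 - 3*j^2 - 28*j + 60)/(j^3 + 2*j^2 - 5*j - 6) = (j^2 - j - 30)/(j^2 + 4*j + 3)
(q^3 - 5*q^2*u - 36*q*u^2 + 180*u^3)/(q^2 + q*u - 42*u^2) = (q^2 + q*u - 30*u^2)/(q + 7*u)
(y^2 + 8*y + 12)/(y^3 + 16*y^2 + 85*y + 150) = (y + 2)/(y^2 + 10*y + 25)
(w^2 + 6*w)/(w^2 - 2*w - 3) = w*(w + 6)/(w^2 - 2*w - 3)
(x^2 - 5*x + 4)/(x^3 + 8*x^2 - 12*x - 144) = (x - 1)/(x^2 + 12*x + 36)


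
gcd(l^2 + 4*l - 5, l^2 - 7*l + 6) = l - 1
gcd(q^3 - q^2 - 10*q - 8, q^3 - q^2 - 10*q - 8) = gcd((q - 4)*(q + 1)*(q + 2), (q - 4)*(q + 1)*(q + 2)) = q^3 - q^2 - 10*q - 8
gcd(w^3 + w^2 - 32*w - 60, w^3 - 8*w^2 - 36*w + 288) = w - 6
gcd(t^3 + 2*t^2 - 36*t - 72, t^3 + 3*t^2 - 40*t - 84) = t^2 - 4*t - 12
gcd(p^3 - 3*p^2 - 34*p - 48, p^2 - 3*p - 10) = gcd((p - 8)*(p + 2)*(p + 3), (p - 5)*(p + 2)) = p + 2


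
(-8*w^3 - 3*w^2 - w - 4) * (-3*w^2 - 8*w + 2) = 24*w^5 + 73*w^4 + 11*w^3 + 14*w^2 + 30*w - 8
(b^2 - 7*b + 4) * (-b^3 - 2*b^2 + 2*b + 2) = -b^5 + 5*b^4 + 12*b^3 - 20*b^2 - 6*b + 8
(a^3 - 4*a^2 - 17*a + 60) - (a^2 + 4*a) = a^3 - 5*a^2 - 21*a + 60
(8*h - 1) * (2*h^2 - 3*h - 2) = 16*h^3 - 26*h^2 - 13*h + 2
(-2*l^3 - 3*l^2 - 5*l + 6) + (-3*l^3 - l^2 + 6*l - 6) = -5*l^3 - 4*l^2 + l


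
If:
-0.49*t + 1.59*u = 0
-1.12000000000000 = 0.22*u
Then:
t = -16.52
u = -5.09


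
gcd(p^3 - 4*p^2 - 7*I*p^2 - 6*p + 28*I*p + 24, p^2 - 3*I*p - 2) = p - I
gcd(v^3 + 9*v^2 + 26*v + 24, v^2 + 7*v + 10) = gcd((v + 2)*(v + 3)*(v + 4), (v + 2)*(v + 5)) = v + 2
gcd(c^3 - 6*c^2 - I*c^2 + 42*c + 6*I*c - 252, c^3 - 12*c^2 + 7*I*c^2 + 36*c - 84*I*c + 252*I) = c - 6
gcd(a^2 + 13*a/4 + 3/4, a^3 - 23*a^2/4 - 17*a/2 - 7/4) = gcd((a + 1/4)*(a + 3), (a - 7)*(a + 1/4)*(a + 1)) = a + 1/4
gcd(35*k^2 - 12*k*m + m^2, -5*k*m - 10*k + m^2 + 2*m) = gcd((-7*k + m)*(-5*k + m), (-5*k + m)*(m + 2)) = 5*k - m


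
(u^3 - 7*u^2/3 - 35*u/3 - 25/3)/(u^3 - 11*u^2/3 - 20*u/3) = (3*u^2 + 8*u + 5)/(u*(3*u + 4))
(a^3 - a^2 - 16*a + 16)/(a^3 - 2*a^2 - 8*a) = (a^2 + 3*a - 4)/(a*(a + 2))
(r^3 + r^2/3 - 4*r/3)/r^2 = r + 1/3 - 4/(3*r)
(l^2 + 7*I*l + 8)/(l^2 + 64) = (l - I)/(l - 8*I)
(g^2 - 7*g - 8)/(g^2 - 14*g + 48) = (g + 1)/(g - 6)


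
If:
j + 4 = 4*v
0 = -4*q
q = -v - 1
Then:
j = -8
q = 0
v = -1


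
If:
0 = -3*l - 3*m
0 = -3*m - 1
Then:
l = 1/3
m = -1/3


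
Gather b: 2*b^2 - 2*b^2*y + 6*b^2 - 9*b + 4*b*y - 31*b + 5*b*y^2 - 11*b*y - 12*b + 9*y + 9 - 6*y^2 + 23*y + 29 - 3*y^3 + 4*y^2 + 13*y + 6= b^2*(8 - 2*y) + b*(5*y^2 - 7*y - 52) - 3*y^3 - 2*y^2 + 45*y + 44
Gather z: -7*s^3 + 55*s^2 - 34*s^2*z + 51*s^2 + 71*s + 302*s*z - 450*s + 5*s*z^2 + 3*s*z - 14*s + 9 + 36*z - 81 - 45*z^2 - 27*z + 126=-7*s^3 + 106*s^2 - 393*s + z^2*(5*s - 45) + z*(-34*s^2 + 305*s + 9) + 54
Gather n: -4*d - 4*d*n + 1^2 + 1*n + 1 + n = -4*d + n*(2 - 4*d) + 2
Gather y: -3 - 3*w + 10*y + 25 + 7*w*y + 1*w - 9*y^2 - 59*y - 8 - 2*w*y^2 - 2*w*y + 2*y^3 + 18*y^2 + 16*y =-2*w + 2*y^3 + y^2*(9 - 2*w) + y*(5*w - 33) + 14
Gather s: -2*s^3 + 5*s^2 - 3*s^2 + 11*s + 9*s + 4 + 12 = -2*s^3 + 2*s^2 + 20*s + 16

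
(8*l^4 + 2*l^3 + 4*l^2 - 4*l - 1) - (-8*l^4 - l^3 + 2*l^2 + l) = 16*l^4 + 3*l^3 + 2*l^2 - 5*l - 1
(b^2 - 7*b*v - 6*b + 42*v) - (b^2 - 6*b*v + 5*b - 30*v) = -b*v - 11*b + 72*v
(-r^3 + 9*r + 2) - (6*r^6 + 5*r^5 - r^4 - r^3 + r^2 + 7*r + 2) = -6*r^6 - 5*r^5 + r^4 - r^2 + 2*r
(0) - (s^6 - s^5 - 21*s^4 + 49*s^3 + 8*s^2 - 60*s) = -s^6 + s^5 + 21*s^4 - 49*s^3 - 8*s^2 + 60*s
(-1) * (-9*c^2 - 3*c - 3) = 9*c^2 + 3*c + 3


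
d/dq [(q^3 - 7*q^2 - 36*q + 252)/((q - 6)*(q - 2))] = (q^2 - 4*q + 44)/(q^2 - 4*q + 4)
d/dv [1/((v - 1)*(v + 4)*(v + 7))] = (-(v - 1)*(v + 4) - (v - 1)*(v + 7) - (v + 4)*(v + 7))/((v - 1)^2*(v + 4)^2*(v + 7)^2)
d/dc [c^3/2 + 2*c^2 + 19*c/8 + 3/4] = 3*c^2/2 + 4*c + 19/8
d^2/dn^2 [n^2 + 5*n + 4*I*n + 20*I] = 2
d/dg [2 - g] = -1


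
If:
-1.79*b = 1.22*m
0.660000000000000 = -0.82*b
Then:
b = -0.80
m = 1.18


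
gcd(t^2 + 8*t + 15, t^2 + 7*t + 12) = t + 3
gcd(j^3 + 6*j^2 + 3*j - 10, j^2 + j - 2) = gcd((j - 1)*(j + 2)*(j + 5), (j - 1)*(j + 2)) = j^2 + j - 2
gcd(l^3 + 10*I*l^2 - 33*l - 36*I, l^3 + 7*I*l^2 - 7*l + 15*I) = l + 3*I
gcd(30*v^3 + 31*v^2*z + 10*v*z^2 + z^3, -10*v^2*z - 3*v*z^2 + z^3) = 2*v + z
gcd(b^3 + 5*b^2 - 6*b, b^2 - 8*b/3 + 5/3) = b - 1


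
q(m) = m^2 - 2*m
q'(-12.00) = -26.00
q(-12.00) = 168.00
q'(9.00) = 16.00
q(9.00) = 63.00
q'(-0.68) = -3.36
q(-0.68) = 1.82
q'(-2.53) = -7.06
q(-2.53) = 11.46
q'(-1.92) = -5.84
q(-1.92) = 7.53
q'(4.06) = 6.12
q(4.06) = 8.36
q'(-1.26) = -4.52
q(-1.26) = 4.11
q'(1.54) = 1.08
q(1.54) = -0.71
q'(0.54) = -0.92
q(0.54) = -0.79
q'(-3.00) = -8.00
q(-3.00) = 15.00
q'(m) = 2*m - 2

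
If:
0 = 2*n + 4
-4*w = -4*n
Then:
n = -2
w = -2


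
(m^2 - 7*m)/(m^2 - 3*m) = (m - 7)/(m - 3)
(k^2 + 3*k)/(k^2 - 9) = k/(k - 3)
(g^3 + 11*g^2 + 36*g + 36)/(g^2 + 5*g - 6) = (g^2 + 5*g + 6)/(g - 1)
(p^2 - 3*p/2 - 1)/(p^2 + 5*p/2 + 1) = (p - 2)/(p + 2)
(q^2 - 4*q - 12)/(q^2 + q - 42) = (q + 2)/(q + 7)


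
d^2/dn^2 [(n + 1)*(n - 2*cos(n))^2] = 4*(n + 1)*(n - 2*cos(n))*cos(n) + 2*(n + 1)*(2*sin(n) + 1)^2 + 4*(n - 2*cos(n))*(2*sin(n) + 1)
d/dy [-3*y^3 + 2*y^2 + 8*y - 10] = -9*y^2 + 4*y + 8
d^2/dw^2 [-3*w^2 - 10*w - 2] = -6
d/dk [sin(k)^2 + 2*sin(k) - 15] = 2*(sin(k) + 1)*cos(k)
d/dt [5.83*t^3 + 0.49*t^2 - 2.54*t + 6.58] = 17.49*t^2 + 0.98*t - 2.54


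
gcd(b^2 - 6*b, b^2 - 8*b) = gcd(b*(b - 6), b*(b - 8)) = b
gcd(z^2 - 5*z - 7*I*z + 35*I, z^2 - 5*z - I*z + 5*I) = z - 5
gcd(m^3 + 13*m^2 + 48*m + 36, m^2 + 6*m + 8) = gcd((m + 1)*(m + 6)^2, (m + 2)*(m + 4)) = 1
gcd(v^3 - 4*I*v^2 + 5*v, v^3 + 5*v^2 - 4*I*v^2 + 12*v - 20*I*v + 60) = 1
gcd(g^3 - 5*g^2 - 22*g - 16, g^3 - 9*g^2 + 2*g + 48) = g^2 - 6*g - 16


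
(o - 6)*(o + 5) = o^2 - o - 30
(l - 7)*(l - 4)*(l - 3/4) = l^3 - 47*l^2/4 + 145*l/4 - 21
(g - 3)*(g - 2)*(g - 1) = g^3 - 6*g^2 + 11*g - 6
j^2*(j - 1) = j^3 - j^2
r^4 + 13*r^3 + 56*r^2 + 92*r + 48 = (r + 1)*(r + 2)*(r + 4)*(r + 6)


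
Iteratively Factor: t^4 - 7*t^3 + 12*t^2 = (t)*(t^3 - 7*t^2 + 12*t) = t*(t - 3)*(t^2 - 4*t) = t*(t - 4)*(t - 3)*(t)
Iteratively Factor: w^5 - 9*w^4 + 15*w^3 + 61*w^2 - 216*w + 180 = (w + 3)*(w^4 - 12*w^3 + 51*w^2 - 92*w + 60) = (w - 3)*(w + 3)*(w^3 - 9*w^2 + 24*w - 20) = (w - 5)*(w - 3)*(w + 3)*(w^2 - 4*w + 4) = (w - 5)*(w - 3)*(w - 2)*(w + 3)*(w - 2)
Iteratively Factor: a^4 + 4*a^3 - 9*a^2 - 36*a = (a - 3)*(a^3 + 7*a^2 + 12*a) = a*(a - 3)*(a^2 + 7*a + 12) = a*(a - 3)*(a + 4)*(a + 3)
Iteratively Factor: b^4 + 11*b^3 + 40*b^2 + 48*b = (b + 3)*(b^3 + 8*b^2 + 16*b) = (b + 3)*(b + 4)*(b^2 + 4*b) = (b + 3)*(b + 4)^2*(b)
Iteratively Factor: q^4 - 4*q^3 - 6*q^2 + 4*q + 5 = (q + 1)*(q^3 - 5*q^2 - q + 5) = (q + 1)^2*(q^2 - 6*q + 5) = (q - 1)*(q + 1)^2*(q - 5)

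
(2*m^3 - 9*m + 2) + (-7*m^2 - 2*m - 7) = 2*m^3 - 7*m^2 - 11*m - 5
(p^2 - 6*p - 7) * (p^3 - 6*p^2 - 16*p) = p^5 - 12*p^4 + 13*p^3 + 138*p^2 + 112*p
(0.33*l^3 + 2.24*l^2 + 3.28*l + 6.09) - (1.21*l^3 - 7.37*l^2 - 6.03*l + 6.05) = -0.88*l^3 + 9.61*l^2 + 9.31*l + 0.04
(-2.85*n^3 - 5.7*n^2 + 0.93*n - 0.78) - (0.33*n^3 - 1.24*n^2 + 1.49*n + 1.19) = -3.18*n^3 - 4.46*n^2 - 0.56*n - 1.97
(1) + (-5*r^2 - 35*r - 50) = -5*r^2 - 35*r - 49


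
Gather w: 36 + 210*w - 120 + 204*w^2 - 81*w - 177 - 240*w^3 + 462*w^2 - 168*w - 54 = -240*w^3 + 666*w^2 - 39*w - 315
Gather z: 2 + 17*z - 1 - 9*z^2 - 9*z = -9*z^2 + 8*z + 1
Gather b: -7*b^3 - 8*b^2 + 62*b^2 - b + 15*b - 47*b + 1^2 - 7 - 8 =-7*b^3 + 54*b^2 - 33*b - 14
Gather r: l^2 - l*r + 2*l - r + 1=l^2 + 2*l + r*(-l - 1) + 1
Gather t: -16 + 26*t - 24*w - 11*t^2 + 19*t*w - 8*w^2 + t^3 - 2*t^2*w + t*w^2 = t^3 + t^2*(-2*w - 11) + t*(w^2 + 19*w + 26) - 8*w^2 - 24*w - 16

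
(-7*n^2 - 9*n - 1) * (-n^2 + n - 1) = 7*n^4 + 2*n^3 - n^2 + 8*n + 1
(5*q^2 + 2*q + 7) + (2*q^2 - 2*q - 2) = 7*q^2 + 5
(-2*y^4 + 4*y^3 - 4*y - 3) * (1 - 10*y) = 20*y^5 - 42*y^4 + 4*y^3 + 40*y^2 + 26*y - 3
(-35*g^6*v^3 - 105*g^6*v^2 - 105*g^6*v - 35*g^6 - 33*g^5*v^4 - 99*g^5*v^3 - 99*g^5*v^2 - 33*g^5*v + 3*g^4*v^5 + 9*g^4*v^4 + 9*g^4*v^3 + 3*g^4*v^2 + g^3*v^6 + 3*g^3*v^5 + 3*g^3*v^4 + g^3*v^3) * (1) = -35*g^6*v^3 - 105*g^6*v^2 - 105*g^6*v - 35*g^6 - 33*g^5*v^4 - 99*g^5*v^3 - 99*g^5*v^2 - 33*g^5*v + 3*g^4*v^5 + 9*g^4*v^4 + 9*g^4*v^3 + 3*g^4*v^2 + g^3*v^6 + 3*g^3*v^5 + 3*g^3*v^4 + g^3*v^3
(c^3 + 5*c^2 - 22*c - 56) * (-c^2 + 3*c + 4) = -c^5 - 2*c^4 + 41*c^3 + 10*c^2 - 256*c - 224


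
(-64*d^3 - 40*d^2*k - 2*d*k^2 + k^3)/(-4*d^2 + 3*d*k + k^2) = (16*d^2 + 6*d*k - k^2)/(d - k)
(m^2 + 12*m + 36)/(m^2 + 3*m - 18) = (m + 6)/(m - 3)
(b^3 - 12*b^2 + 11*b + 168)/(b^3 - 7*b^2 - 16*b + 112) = (b^2 - 5*b - 24)/(b^2 - 16)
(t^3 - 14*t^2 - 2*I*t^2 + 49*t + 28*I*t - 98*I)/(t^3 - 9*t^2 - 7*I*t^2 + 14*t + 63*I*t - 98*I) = (t^2 - t*(7 + 2*I) + 14*I)/(t^2 - t*(2 + 7*I) + 14*I)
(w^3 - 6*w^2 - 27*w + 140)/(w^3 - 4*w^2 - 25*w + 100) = (w - 7)/(w - 5)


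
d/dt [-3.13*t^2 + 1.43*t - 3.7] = 1.43 - 6.26*t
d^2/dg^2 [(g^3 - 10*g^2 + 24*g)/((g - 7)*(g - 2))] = 2*(g^3 + 42*g^2 - 420*g + 1064)/(g^6 - 27*g^5 + 285*g^4 - 1485*g^3 + 3990*g^2 - 5292*g + 2744)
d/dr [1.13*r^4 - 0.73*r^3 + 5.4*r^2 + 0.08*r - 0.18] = 4.52*r^3 - 2.19*r^2 + 10.8*r + 0.08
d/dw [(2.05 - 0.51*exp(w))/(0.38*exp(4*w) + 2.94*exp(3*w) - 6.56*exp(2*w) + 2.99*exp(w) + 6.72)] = (0.5814*exp(4*w) - 0.117199999999999*exp(3*w) - 21.4266*exp(2*w) + 26.896*exp(w) - 9.5567)*exp(w)/(0.1444*exp(8*w) + 2.2344*exp(7*w) + 3.658*exp(6*w) - 36.3004*exp(5*w) + 65.722*exp(4*w) + 0.284799999999997*exp(3*w) - 79.2263*exp(2*w) + 40.1856*exp(w) + 45.1584)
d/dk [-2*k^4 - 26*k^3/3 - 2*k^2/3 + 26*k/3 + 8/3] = -8*k^3 - 26*k^2 - 4*k/3 + 26/3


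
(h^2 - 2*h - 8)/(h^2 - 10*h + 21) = (h^2 - 2*h - 8)/(h^2 - 10*h + 21)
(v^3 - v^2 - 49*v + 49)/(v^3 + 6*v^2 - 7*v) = (v - 7)/v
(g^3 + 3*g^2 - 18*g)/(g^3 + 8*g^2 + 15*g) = (g^2 + 3*g - 18)/(g^2 + 8*g + 15)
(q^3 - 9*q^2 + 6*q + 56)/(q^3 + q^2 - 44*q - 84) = (q - 4)/(q + 6)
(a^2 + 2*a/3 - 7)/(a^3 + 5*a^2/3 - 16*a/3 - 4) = (3*a - 7)/(3*a^2 - 4*a - 4)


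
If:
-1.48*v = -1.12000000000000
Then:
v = 0.76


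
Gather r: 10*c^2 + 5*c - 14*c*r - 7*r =10*c^2 + 5*c + r*(-14*c - 7)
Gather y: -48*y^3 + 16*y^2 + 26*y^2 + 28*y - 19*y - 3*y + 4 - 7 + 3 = -48*y^3 + 42*y^2 + 6*y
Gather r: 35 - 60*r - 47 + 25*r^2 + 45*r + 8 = 25*r^2 - 15*r - 4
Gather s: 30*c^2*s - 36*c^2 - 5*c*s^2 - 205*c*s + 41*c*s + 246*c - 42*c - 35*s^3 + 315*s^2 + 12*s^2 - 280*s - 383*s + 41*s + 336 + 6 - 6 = -36*c^2 + 204*c - 35*s^3 + s^2*(327 - 5*c) + s*(30*c^2 - 164*c - 622) + 336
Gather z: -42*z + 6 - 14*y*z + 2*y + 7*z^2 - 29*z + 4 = 2*y + 7*z^2 + z*(-14*y - 71) + 10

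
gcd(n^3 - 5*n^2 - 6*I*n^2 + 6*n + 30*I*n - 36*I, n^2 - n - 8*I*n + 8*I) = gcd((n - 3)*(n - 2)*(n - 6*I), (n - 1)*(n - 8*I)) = 1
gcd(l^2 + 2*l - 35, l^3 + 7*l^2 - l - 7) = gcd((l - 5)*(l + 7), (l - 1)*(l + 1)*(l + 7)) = l + 7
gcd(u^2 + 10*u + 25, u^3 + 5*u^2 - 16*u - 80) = u + 5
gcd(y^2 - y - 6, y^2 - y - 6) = y^2 - y - 6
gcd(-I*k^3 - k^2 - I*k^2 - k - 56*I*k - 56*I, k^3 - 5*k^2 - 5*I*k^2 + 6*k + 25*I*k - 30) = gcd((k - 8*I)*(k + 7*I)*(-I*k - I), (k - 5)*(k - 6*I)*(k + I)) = 1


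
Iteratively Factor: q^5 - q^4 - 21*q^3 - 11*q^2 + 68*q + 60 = (q + 1)*(q^4 - 2*q^3 - 19*q^2 + 8*q + 60) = (q + 1)*(q + 3)*(q^3 - 5*q^2 - 4*q + 20) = (q - 2)*(q + 1)*(q + 3)*(q^2 - 3*q - 10) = (q - 2)*(q + 1)*(q + 2)*(q + 3)*(q - 5)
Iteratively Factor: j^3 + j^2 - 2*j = (j + 2)*(j^2 - j) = (j - 1)*(j + 2)*(j)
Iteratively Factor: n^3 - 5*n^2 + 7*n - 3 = (n - 1)*(n^2 - 4*n + 3) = (n - 1)^2*(n - 3)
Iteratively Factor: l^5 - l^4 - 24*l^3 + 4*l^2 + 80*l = (l + 2)*(l^4 - 3*l^3 - 18*l^2 + 40*l) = l*(l + 2)*(l^3 - 3*l^2 - 18*l + 40) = l*(l - 2)*(l + 2)*(l^2 - l - 20) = l*(l - 2)*(l + 2)*(l + 4)*(l - 5)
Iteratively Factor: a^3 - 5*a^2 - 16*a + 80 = (a - 5)*(a^2 - 16) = (a - 5)*(a - 4)*(a + 4)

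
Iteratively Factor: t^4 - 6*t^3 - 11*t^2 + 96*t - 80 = (t + 4)*(t^3 - 10*t^2 + 29*t - 20) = (t - 4)*(t + 4)*(t^2 - 6*t + 5) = (t - 4)*(t - 1)*(t + 4)*(t - 5)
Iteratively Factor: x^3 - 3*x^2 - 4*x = (x)*(x^2 - 3*x - 4) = x*(x + 1)*(x - 4)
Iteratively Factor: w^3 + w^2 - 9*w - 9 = (w + 1)*(w^2 - 9) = (w + 1)*(w + 3)*(w - 3)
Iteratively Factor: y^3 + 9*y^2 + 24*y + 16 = (y + 4)*(y^2 + 5*y + 4) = (y + 4)^2*(y + 1)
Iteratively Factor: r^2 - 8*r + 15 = (r - 5)*(r - 3)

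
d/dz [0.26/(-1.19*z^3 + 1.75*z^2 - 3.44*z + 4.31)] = (0.9282*z^2 - 0.91*z + 0.8944)/(1.19*z^3 - 1.75*z^2 + 3.44*z - 4.31)^2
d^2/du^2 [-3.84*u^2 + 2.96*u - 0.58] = -7.68000000000000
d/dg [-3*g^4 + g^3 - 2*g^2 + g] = -12*g^3 + 3*g^2 - 4*g + 1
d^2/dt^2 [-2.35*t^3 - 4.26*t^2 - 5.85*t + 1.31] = -14.1*t - 8.52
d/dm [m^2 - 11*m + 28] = 2*m - 11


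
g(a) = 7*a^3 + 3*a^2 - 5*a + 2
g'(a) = 21*a^2 + 6*a - 5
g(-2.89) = -127.46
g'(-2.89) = 153.05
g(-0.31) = 3.63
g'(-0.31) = -4.84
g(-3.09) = -160.43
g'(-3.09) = 176.97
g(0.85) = 4.22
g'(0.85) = 15.27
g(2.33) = 95.18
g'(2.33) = 122.99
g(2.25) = 85.67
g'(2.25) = 114.81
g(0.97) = 6.36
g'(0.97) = 20.58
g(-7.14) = -2357.32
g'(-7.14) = 1022.73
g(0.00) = 2.00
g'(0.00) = -5.00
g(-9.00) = -4813.00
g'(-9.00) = 1642.00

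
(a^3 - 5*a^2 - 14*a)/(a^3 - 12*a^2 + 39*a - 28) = a*(a + 2)/(a^2 - 5*a + 4)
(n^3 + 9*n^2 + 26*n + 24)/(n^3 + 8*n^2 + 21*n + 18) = (n + 4)/(n + 3)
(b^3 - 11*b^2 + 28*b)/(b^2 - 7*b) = b - 4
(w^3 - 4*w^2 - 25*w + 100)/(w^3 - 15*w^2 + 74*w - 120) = (w + 5)/(w - 6)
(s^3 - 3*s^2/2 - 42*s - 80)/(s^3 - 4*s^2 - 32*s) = (s + 5/2)/s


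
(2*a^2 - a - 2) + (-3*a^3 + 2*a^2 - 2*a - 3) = -3*a^3 + 4*a^2 - 3*a - 5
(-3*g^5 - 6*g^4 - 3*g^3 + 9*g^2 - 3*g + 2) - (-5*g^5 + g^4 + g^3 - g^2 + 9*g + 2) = 2*g^5 - 7*g^4 - 4*g^3 + 10*g^2 - 12*g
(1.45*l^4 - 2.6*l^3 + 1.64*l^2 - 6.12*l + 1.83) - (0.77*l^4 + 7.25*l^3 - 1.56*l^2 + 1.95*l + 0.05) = 0.68*l^4 - 9.85*l^3 + 3.2*l^2 - 8.07*l + 1.78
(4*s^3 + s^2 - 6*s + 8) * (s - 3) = 4*s^4 - 11*s^3 - 9*s^2 + 26*s - 24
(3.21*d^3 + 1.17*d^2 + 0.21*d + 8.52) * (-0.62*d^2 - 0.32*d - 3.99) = -1.9902*d^5 - 1.7526*d^4 - 13.3125*d^3 - 10.0179*d^2 - 3.5643*d - 33.9948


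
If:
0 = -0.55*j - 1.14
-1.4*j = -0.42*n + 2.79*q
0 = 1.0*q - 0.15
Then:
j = -2.07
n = -5.91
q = 0.15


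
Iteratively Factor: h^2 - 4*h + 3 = (h - 1)*(h - 3)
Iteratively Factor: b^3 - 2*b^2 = (b)*(b^2 - 2*b) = b^2*(b - 2)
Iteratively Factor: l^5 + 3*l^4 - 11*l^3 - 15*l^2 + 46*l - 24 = (l + 4)*(l^4 - l^3 - 7*l^2 + 13*l - 6) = (l + 3)*(l + 4)*(l^3 - 4*l^2 + 5*l - 2) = (l - 1)*(l + 3)*(l + 4)*(l^2 - 3*l + 2) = (l - 1)^2*(l + 3)*(l + 4)*(l - 2)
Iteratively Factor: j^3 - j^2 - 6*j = (j + 2)*(j^2 - 3*j) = (j - 3)*(j + 2)*(j)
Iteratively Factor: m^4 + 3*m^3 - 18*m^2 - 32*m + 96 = (m - 3)*(m^3 + 6*m^2 - 32) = (m - 3)*(m + 4)*(m^2 + 2*m - 8) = (m - 3)*(m - 2)*(m + 4)*(m + 4)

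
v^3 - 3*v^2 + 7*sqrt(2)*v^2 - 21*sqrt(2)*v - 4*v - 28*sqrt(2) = (v - 4)*(v + 1)*(v + 7*sqrt(2))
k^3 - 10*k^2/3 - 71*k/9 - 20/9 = (k - 5)*(k + 1/3)*(k + 4/3)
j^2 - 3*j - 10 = (j - 5)*(j + 2)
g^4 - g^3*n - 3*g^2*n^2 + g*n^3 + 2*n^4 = (g - 2*n)*(g - n)*(g + n)^2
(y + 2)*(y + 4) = y^2 + 6*y + 8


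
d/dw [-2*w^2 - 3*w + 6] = -4*w - 3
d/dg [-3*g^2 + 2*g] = 2 - 6*g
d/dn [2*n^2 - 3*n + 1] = 4*n - 3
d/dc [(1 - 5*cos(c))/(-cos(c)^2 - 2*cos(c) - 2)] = (5*cos(c)^2 - 2*cos(c) - 12)*sin(c)/(cos(c)^2 + 2*cos(c) + 2)^2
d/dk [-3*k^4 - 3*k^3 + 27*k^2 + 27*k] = -12*k^3 - 9*k^2 + 54*k + 27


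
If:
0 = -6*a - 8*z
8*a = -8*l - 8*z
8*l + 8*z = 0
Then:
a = 0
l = 0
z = 0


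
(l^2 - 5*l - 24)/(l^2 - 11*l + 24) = (l + 3)/(l - 3)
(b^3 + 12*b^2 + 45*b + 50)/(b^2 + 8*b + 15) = (b^2 + 7*b + 10)/(b + 3)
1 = 1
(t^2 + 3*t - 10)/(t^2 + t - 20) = (t - 2)/(t - 4)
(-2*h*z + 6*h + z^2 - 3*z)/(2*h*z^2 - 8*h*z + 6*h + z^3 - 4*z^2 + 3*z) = (-2*h + z)/(2*h*z - 2*h + z^2 - z)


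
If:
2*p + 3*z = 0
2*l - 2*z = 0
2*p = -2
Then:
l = 2/3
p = -1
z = 2/3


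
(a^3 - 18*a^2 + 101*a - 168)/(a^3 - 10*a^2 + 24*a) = (a^3 - 18*a^2 + 101*a - 168)/(a*(a^2 - 10*a + 24))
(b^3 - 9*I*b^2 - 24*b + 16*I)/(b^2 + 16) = (b^2 - 5*I*b - 4)/(b + 4*I)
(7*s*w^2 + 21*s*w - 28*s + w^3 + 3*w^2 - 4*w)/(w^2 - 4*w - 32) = (7*s*w - 7*s + w^2 - w)/(w - 8)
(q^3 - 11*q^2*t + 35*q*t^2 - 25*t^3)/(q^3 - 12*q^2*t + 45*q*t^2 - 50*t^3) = (q - t)/(q - 2*t)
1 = 1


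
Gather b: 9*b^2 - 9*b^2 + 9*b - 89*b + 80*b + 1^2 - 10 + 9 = 0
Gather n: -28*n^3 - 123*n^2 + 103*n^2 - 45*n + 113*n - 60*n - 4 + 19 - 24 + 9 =-28*n^3 - 20*n^2 + 8*n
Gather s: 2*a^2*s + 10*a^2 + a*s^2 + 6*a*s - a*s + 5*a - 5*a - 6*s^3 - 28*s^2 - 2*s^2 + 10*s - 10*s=10*a^2 - 6*s^3 + s^2*(a - 30) + s*(2*a^2 + 5*a)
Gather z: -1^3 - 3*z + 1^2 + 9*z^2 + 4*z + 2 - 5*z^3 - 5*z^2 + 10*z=-5*z^3 + 4*z^2 + 11*z + 2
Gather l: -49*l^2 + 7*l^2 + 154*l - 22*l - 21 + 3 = -42*l^2 + 132*l - 18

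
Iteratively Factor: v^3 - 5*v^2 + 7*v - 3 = (v - 3)*(v^2 - 2*v + 1) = (v - 3)*(v - 1)*(v - 1)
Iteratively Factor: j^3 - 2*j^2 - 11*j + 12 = (j + 3)*(j^2 - 5*j + 4) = (j - 1)*(j + 3)*(j - 4)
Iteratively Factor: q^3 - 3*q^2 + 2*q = (q - 1)*(q^2 - 2*q) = q*(q - 1)*(q - 2)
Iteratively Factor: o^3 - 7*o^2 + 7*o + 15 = (o - 3)*(o^2 - 4*o - 5) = (o - 3)*(o + 1)*(o - 5)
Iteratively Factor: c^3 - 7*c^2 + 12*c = (c - 4)*(c^2 - 3*c) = (c - 4)*(c - 3)*(c)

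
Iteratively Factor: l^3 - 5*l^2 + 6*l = (l)*(l^2 - 5*l + 6) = l*(l - 2)*(l - 3)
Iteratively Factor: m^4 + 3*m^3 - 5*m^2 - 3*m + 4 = (m - 1)*(m^3 + 4*m^2 - m - 4) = (m - 1)*(m + 4)*(m^2 - 1) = (m - 1)^2*(m + 4)*(m + 1)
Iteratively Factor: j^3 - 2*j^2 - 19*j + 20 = (j - 1)*(j^2 - j - 20) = (j - 5)*(j - 1)*(j + 4)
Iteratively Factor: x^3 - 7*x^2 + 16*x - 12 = (x - 3)*(x^2 - 4*x + 4) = (x - 3)*(x - 2)*(x - 2)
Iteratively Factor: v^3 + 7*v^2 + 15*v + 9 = (v + 3)*(v^2 + 4*v + 3) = (v + 1)*(v + 3)*(v + 3)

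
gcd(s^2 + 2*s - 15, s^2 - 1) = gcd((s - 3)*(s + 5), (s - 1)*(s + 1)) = 1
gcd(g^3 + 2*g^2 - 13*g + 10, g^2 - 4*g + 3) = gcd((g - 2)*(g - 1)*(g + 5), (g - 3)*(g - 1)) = g - 1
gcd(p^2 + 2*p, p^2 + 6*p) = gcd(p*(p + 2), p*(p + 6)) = p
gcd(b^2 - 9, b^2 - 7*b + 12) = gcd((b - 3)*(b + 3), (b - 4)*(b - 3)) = b - 3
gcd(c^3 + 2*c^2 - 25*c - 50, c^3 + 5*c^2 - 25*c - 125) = c^2 - 25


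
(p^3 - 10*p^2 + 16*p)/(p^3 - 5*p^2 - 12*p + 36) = p*(p - 8)/(p^2 - 3*p - 18)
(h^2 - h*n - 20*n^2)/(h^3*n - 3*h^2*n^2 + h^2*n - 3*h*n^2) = (h^2 - h*n - 20*n^2)/(h*n*(h^2 - 3*h*n + h - 3*n))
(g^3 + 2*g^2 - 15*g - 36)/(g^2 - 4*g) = g + 6 + 9/g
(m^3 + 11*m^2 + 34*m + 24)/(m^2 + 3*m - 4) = (m^2 + 7*m + 6)/(m - 1)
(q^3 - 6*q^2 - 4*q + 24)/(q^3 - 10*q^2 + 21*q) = (q^3 - 6*q^2 - 4*q + 24)/(q*(q^2 - 10*q + 21))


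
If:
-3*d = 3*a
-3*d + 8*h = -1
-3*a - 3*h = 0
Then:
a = 1/5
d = -1/5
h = -1/5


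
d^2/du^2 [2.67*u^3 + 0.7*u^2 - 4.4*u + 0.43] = 16.02*u + 1.4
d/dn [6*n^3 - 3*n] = 18*n^2 - 3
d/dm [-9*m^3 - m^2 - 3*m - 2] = -27*m^2 - 2*m - 3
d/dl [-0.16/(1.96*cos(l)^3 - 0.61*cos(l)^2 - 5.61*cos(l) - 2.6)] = (-0.9408*cos(l)^2 + 0.1952*cos(l) + 0.8976)*sin(l)/(-1.96*cos(l)^3 + 0.61*cos(l)^2 + 5.61*cos(l) + 2.6)^2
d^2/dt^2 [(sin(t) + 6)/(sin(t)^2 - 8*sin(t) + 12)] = (-9*sin(t)^5 - 32*sin(t)^4 - 156*sin(t)^2 - 1823*sin(t)/2 - 57*sin(3*t) + sin(5*t)/2 + 816)/((sin(t) - 6)^3*(sin(t) - 2)^3)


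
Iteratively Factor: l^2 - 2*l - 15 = (l + 3)*(l - 5)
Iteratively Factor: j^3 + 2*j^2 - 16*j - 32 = (j + 2)*(j^2 - 16) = (j - 4)*(j + 2)*(j + 4)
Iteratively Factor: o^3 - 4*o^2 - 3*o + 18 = (o - 3)*(o^2 - o - 6) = (o - 3)*(o + 2)*(o - 3)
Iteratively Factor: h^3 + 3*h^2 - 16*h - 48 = (h + 4)*(h^2 - h - 12) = (h + 3)*(h + 4)*(h - 4)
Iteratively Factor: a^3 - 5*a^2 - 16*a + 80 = (a - 4)*(a^2 - a - 20) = (a - 4)*(a + 4)*(a - 5)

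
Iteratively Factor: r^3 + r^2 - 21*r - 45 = (r + 3)*(r^2 - 2*r - 15) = (r + 3)^2*(r - 5)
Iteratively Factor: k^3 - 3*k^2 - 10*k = (k)*(k^2 - 3*k - 10) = k*(k + 2)*(k - 5)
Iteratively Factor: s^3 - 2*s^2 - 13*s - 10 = (s - 5)*(s^2 + 3*s + 2) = (s - 5)*(s + 2)*(s + 1)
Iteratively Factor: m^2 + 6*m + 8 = (m + 2)*(m + 4)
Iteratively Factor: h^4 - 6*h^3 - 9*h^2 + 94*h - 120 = (h - 2)*(h^3 - 4*h^2 - 17*h + 60) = (h - 2)*(h + 4)*(h^2 - 8*h + 15) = (h - 3)*(h - 2)*(h + 4)*(h - 5)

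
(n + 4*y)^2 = n^2 + 8*n*y + 16*y^2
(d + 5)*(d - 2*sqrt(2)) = d^2 - 2*sqrt(2)*d + 5*d - 10*sqrt(2)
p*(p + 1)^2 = p^3 + 2*p^2 + p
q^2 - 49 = (q - 7)*(q + 7)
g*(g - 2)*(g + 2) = g^3 - 4*g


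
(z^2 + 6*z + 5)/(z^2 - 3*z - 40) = (z + 1)/(z - 8)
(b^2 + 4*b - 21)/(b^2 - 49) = (b - 3)/(b - 7)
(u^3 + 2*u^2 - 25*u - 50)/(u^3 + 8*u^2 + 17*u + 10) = (u - 5)/(u + 1)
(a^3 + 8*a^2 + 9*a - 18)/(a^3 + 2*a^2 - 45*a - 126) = (a - 1)/(a - 7)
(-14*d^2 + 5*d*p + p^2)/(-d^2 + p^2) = (14*d^2 - 5*d*p - p^2)/(d^2 - p^2)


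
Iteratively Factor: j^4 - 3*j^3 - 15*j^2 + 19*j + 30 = (j - 5)*(j^3 + 2*j^2 - 5*j - 6) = (j - 5)*(j + 3)*(j^2 - j - 2) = (j - 5)*(j + 1)*(j + 3)*(j - 2)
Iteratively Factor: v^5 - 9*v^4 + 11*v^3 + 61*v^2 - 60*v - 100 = (v - 2)*(v^4 - 7*v^3 - 3*v^2 + 55*v + 50) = (v - 2)*(v + 2)*(v^3 - 9*v^2 + 15*v + 25) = (v - 2)*(v + 1)*(v + 2)*(v^2 - 10*v + 25) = (v - 5)*(v - 2)*(v + 1)*(v + 2)*(v - 5)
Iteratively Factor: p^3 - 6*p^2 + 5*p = (p - 5)*(p^2 - p) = (p - 5)*(p - 1)*(p)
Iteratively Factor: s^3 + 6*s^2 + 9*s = (s + 3)*(s^2 + 3*s) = s*(s + 3)*(s + 3)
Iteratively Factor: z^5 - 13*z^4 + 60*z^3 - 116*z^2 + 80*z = (z - 4)*(z^4 - 9*z^3 + 24*z^2 - 20*z) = (z - 4)*(z - 2)*(z^3 - 7*z^2 + 10*z) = (z - 5)*(z - 4)*(z - 2)*(z^2 - 2*z) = z*(z - 5)*(z - 4)*(z - 2)*(z - 2)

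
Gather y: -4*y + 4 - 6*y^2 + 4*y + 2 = 6 - 6*y^2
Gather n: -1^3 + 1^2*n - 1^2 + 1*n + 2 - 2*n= 0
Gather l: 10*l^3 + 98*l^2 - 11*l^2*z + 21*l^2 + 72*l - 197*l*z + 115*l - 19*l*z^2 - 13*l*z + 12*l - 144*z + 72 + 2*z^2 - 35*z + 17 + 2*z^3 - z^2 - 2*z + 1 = 10*l^3 + l^2*(119 - 11*z) + l*(-19*z^2 - 210*z + 199) + 2*z^3 + z^2 - 181*z + 90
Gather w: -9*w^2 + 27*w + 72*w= -9*w^2 + 99*w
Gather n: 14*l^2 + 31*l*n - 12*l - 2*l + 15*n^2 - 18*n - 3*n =14*l^2 - 14*l + 15*n^2 + n*(31*l - 21)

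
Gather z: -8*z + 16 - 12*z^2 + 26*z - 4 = -12*z^2 + 18*z + 12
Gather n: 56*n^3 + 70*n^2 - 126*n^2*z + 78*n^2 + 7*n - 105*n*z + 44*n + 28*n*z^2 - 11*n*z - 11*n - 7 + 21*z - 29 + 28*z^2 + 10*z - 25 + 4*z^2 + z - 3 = 56*n^3 + n^2*(148 - 126*z) + n*(28*z^2 - 116*z + 40) + 32*z^2 + 32*z - 64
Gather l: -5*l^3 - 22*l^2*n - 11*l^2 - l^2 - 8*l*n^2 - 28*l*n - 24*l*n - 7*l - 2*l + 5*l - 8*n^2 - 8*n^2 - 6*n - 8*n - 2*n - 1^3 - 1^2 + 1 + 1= -5*l^3 + l^2*(-22*n - 12) + l*(-8*n^2 - 52*n - 4) - 16*n^2 - 16*n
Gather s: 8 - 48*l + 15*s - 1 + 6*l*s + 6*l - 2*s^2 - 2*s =-42*l - 2*s^2 + s*(6*l + 13) + 7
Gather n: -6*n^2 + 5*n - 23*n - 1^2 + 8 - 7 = -6*n^2 - 18*n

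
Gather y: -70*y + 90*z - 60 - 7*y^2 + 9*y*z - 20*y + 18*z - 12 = -7*y^2 + y*(9*z - 90) + 108*z - 72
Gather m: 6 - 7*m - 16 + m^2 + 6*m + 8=m^2 - m - 2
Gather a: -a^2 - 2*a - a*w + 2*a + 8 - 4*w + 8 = -a^2 - a*w - 4*w + 16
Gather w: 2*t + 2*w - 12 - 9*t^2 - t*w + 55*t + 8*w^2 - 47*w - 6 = -9*t^2 + 57*t + 8*w^2 + w*(-t - 45) - 18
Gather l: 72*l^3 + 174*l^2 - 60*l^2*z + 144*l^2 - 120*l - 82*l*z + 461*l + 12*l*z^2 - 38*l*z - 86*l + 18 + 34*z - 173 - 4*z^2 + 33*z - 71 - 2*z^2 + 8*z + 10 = 72*l^3 + l^2*(318 - 60*z) + l*(12*z^2 - 120*z + 255) - 6*z^2 + 75*z - 216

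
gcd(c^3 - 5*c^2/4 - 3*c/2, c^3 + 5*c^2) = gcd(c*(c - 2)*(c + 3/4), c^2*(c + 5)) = c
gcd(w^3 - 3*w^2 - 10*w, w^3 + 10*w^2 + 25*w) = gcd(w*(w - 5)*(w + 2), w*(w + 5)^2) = w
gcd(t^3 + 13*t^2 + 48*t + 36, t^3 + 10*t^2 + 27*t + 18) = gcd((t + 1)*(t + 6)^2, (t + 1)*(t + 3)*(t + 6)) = t^2 + 7*t + 6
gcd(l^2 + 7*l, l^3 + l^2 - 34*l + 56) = l + 7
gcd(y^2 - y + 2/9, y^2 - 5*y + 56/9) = 1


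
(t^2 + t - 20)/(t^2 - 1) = (t^2 + t - 20)/(t^2 - 1)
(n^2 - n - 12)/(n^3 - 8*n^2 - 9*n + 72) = (n - 4)/(n^2 - 11*n + 24)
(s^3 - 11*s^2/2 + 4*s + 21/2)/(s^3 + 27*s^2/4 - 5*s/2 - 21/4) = 2*(2*s^3 - 11*s^2 + 8*s + 21)/(4*s^3 + 27*s^2 - 10*s - 21)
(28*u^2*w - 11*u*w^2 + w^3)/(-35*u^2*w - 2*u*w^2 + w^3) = (-4*u + w)/(5*u + w)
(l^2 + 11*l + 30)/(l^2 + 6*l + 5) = (l + 6)/(l + 1)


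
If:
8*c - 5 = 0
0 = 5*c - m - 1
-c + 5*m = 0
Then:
No Solution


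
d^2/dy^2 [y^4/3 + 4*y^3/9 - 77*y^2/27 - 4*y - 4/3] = 4*y^2 + 8*y/3 - 154/27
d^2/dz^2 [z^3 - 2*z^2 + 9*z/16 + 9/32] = 6*z - 4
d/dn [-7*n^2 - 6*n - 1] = -14*n - 6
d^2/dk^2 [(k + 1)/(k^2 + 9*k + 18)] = 2*((k + 1)*(2*k + 9)^2 - (3*k + 10)*(k^2 + 9*k + 18))/(k^2 + 9*k + 18)^3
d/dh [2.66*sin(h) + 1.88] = 2.66*cos(h)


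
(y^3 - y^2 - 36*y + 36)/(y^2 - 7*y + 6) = y + 6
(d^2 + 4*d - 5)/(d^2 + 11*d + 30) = (d - 1)/(d + 6)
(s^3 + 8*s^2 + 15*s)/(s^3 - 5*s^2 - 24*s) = (s + 5)/(s - 8)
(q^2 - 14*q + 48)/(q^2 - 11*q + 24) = (q - 6)/(q - 3)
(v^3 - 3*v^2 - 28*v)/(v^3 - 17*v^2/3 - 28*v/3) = 3*(v + 4)/(3*v + 4)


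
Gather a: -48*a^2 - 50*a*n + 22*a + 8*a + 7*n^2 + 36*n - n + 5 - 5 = -48*a^2 + a*(30 - 50*n) + 7*n^2 + 35*n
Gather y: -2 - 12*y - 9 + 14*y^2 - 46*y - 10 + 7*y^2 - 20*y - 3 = 21*y^2 - 78*y - 24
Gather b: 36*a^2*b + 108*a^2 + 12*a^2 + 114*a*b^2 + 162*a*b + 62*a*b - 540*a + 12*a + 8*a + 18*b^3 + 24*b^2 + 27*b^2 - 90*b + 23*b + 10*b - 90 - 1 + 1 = 120*a^2 - 520*a + 18*b^3 + b^2*(114*a + 51) + b*(36*a^2 + 224*a - 57) - 90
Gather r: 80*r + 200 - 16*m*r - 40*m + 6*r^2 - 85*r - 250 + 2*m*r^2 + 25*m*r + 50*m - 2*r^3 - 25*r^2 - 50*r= 10*m - 2*r^3 + r^2*(2*m - 19) + r*(9*m - 55) - 50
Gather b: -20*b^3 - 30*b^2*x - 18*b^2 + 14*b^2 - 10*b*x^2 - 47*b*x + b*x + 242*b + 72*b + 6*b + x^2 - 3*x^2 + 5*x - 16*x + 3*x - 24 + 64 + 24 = -20*b^3 + b^2*(-30*x - 4) + b*(-10*x^2 - 46*x + 320) - 2*x^2 - 8*x + 64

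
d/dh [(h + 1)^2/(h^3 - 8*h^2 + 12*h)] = (-h^4 - 4*h^3 + 25*h^2 + 16*h - 12)/(h^2*(h^4 - 16*h^3 + 88*h^2 - 192*h + 144))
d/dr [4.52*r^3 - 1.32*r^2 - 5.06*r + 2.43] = 13.56*r^2 - 2.64*r - 5.06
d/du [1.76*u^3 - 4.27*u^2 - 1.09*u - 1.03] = 5.28*u^2 - 8.54*u - 1.09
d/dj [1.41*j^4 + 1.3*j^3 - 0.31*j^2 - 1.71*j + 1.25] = 5.64*j^3 + 3.9*j^2 - 0.62*j - 1.71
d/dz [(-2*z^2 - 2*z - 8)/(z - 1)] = 2*(-z^2 + 2*z + 5)/(z^2 - 2*z + 1)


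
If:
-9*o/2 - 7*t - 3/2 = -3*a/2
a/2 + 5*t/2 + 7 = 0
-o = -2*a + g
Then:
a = -5*t - 14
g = -61*t/9 - 23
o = -29*t/9 - 5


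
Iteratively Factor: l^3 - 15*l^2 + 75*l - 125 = (l - 5)*(l^2 - 10*l + 25) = (l - 5)^2*(l - 5)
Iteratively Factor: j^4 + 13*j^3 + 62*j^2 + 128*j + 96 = (j + 4)*(j^3 + 9*j^2 + 26*j + 24) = (j + 2)*(j + 4)*(j^2 + 7*j + 12) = (j + 2)*(j + 4)^2*(j + 3)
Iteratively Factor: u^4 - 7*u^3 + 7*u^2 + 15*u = (u - 3)*(u^3 - 4*u^2 - 5*u) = (u - 5)*(u - 3)*(u^2 + u) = u*(u - 5)*(u - 3)*(u + 1)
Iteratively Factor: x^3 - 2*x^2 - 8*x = (x)*(x^2 - 2*x - 8) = x*(x + 2)*(x - 4)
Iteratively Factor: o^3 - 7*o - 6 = (o + 1)*(o^2 - o - 6) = (o + 1)*(o + 2)*(o - 3)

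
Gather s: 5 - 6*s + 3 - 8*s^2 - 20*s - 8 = -8*s^2 - 26*s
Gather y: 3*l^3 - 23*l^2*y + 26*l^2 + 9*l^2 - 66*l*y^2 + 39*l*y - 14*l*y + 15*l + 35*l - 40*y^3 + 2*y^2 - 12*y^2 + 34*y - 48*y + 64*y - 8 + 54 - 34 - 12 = 3*l^3 + 35*l^2 + 50*l - 40*y^3 + y^2*(-66*l - 10) + y*(-23*l^2 + 25*l + 50)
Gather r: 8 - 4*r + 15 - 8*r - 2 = 21 - 12*r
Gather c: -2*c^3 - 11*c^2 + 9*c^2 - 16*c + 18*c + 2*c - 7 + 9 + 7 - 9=-2*c^3 - 2*c^2 + 4*c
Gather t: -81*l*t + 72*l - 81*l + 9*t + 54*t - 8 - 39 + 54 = -9*l + t*(63 - 81*l) + 7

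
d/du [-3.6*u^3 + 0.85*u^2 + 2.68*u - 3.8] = -10.8*u^2 + 1.7*u + 2.68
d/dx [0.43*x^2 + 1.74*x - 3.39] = 0.86*x + 1.74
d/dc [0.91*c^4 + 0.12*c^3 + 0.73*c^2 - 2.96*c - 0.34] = 3.64*c^3 + 0.36*c^2 + 1.46*c - 2.96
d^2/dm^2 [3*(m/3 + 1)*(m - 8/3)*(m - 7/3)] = 6*m - 4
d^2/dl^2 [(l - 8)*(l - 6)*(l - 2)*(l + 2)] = 12*l^2 - 84*l + 88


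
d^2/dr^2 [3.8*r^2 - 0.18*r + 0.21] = 7.60000000000000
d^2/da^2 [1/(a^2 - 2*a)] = 2*(-a*(a - 2) + 4*(a - 1)^2)/(a^3*(a - 2)^3)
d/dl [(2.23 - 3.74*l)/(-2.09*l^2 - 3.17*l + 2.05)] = (-7.8166*l^2 + 9.3214*l - 0.5979)/(4.3681*l^4 + 13.2506*l^3 + 1.4799*l^2 - 12.997*l + 4.2025)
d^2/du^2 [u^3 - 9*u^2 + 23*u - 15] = 6*u - 18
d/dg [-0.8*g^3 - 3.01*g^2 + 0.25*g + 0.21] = -2.4*g^2 - 6.02*g + 0.25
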